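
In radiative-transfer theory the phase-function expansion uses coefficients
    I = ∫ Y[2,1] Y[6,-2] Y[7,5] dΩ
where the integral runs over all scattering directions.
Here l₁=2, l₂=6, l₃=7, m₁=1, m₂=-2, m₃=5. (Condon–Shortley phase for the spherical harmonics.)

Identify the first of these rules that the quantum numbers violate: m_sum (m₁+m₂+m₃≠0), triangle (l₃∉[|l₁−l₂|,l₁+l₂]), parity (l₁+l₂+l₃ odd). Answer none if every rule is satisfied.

azimuthal sum: 1 − 2 + 5 = 4  ✗
4 ≤ 7 ≤ 8 (triangle on l)
L = 2 + 6 + 7 = 15 (odd)

m_sum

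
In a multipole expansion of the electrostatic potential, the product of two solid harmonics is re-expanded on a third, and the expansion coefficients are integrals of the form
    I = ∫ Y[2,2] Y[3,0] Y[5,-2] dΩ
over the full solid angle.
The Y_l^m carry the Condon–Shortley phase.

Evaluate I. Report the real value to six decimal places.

m-sum 0 ✓  L=10 even ✓  1≤5≤5 ✓
Π(2lᵢ+1) = 5×7×11 = 385
triangle coeff Δ(2,3,5) = 1/2310
Σ_t [0,0]: t=0:+1/144 = 1/144
(3j)²=10/231 [(2 3 5; 0 0 0)], sign=-1
Σ_t [0,0]: t=0:+1/864 = 1/864
(3j)²=1/66 [(2 3 5; 2 0 -2)], sign=-1
⇒ 4πI² = 25/99
I = (+1)√(25/99/(4π)) = 0.14175797

0.141758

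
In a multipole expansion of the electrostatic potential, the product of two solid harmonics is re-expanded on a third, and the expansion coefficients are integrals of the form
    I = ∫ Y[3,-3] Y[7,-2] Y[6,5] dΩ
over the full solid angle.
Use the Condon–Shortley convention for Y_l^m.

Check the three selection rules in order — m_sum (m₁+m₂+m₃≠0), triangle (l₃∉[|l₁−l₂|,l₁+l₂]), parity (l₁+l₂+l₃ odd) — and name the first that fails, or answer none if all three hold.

none

azimuthal sum: -3 − 2 + 5 = 0  ✓
4 ≤ 6 ≤ 10 (triangle on l)  ✓
L = 3 + 7 + 6 = 16 (even)  ✓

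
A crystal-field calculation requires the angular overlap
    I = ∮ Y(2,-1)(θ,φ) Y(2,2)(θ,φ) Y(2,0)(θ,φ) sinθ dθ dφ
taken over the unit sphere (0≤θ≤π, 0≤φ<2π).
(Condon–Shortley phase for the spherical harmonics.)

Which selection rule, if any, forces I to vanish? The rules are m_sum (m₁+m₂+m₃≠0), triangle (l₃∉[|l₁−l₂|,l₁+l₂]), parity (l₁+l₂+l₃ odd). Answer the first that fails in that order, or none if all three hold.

azimuthal sum: -1 + 2 + 0 = 1  ✗
0 ≤ 2 ≤ 4 (triangle on l)
L = 2 + 2 + 2 = 6 (even)

m_sum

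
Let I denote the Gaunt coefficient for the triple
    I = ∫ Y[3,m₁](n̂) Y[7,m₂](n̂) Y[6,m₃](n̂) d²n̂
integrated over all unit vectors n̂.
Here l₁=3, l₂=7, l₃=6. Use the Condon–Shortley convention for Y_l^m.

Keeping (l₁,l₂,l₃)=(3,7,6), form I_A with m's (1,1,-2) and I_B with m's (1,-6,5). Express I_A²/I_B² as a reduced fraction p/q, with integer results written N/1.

Shared (l₁,l₂,l₃)=(3,7,6): N and (l;000)² cancel in I_A²/I_B².
A: Δ = 4!·2!·10!/17! = 1/2042040; Racah Σ t=0..2: t=0:+1/3870720 t=1:−1/181440 t=2:+1/138240 = 23/11612160; ⇒ 3j(3 7 6; 1 1 -2)² = 529/204204, sgn +1
B: Δ = 4!·2!·10!/17! = 1/2042040; Racah Σ t=0..1: t=0:+1/17418240 t=1:−1/21772800 = 1/87091200; ⇒ 3j(3 7 6; 1 -6 5)² = 11/14280, sgn -1
I_A²/I_B² = (529/204204)/(11/14280) = 5290/1573

5290/1573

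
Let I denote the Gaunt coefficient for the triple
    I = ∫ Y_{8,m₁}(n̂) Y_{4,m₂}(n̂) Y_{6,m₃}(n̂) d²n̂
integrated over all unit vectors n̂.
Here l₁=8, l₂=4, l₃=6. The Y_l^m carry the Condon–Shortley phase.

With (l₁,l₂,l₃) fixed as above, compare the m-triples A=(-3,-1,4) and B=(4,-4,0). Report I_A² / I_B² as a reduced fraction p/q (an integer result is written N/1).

10201/11760

Shared (l₁,l₂,l₃)=(8,4,6): N and (l;000)² cancel in I_A²/I_B².
A: Δ = 6!·10!·2!/19! = 1/23279256; Racah Σ t=1..3: t=1:−1/870912000 t=2:+1/17418240 t=3:−1/5806080 = -101/870912000; ⇒ 3j(8 4 6; -3 -1 4)² = 10201/705432, sgn -1
B: Δ = 6!·10!·2!/19! = 1/23279256; Racah Σ t=0..0: t=0:+1/24883200 = 1/24883200; ⇒ 3j(8 4 6; 4 -4 0)² = 70/4199, sgn +1
I_A²/I_B² = (10201/705432)/(70/4199) = 10201/11760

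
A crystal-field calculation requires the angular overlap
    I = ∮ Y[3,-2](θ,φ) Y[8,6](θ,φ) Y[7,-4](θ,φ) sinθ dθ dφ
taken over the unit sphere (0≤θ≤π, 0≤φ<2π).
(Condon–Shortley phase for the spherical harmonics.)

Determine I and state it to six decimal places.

0.146812

m-sum 0 ✓  L=18 even ✓  5≤7≤11 ✓
Π(2lᵢ+1) = 7×17×15 = 1785
triangle coeff Δ(3,8,7) = 1/5290740
Σ_t [1,3]: t=1:−1/7257600 t=2:+1/2073600 t=3:−1/7257600 = 1/4838400
(3j)²=252/20995 [(3 8 7; 0 0 0)], sign=-1
Σ_t [3,4]: t=3:−1/479001600 t=4:+1/174182400 = 1/273715200
(3j)²=49/3876 [(3 8 7; -2 6 -4)], sign=-1
⇒ 4πI² = 21609/79781
I = (+1)√(21609/79781/(4π)) = 0.14681238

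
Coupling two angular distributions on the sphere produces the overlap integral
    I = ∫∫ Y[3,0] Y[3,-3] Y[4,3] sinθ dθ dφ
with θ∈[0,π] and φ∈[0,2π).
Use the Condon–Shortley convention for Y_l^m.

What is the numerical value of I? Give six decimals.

0.203551

Checks pass: Σm=0; 10 even; l₃=4∈[0,6].
(2·3+1)(2·3+1)(2·4+1) = 441
Δ: 2! 4! 4! / 11! → 1/34650
sum: t=0:+1/72 t=1:−1/16 t=2:+1/72 = -5/144
3j²(3 3 4; 0 0 0) = Δ·Π!·Σ² = 2/77  (sign -1)
sum: t=0:+1/288 = 1/288
3j²(3 3 4; 0 -3 3) = Δ·Π!·Σ² = 1/22  (sign -1)
combine: 4πI² = 441·2/77·1/22 = 63/121
take √, sign +1: I = 0.20355073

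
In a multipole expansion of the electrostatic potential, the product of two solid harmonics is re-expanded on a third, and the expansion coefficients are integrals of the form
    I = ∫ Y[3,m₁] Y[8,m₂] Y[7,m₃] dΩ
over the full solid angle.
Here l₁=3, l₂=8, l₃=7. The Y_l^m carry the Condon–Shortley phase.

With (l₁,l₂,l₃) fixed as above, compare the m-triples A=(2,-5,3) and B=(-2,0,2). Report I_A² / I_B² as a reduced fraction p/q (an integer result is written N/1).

208/693

l's match ⇒ only the (l;m) 3-j factors differ between A and B.
A: triangle coeff Δ(3,8,7) = 1/5290740; Σ_t [0,1]: t=0:+1/52254720 t=1:−1/87091200 = 1/130636800; (3j)²=88/20349 [(3 8 7; 2 -5 3)], sign=+1
B: triangle coeff Δ(3,8,7) = 1/5290740; Σ_t [3,4]: t=3:−1/7257600 t=4:+1/23224320 = -11/116121600; (3j)²=121/8398 [(3 8 7; -2 0 2)], sign=+1
I_A²/I_B² = (88/20349)/(121/8398) = 208/693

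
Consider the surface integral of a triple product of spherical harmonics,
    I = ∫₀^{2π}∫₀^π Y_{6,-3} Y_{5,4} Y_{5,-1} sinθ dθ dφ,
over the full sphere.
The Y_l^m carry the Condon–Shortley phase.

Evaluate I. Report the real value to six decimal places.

-0.020582

m-sum 0 ✓  L=16 even ✓  1≤5≤11 ✓
Π(2lᵢ+1) = 13×11×11 = 1573
triangle coeff Δ(6,5,5) = 1/28588560
Σ_t [1,5]: t=1:−1/345600 t=2:+1/13824 t=3:−1/5184 t=4:+1/13824 t=5:−1/345600 = -7/129600
(3j)²=80/7293 [(6 5 5; 0 0 0)], sign=+1
Σ_t [5,6]: t=5:−1/138240 t=6:+1/155520 = -1/1244160
(3j)²=3/9724 [(6 5 5; -3 4 -1)], sign=-1
⇒ 4πI² = 20/3757
I = (-1)√(20/3757/(4π)) = -0.02058209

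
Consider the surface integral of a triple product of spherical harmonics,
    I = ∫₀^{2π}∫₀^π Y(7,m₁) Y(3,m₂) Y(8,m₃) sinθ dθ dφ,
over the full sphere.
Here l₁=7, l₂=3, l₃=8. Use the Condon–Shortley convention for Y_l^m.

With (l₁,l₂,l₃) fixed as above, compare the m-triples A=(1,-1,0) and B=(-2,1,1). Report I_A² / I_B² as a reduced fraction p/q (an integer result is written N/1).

Shared (l₁,l₂,l₃)=(7,3,8): N and (l;000)² cancel in I_A²/I_B².
A: Δ = 2!·12!·4!/19! = 1/5290740; Racah Σ t=0..2: t=0:+1/4147200 t=1:−1/3628800 t=2:+1/46448640 = -1/77414400; ⇒ 3j(7 3 8; 1 -1 0)² = 3/41990, sgn -1
B: Δ = 2!·12!·4!/19! = 1/5290740; Racah Σ t=0..2: t=0:+1/104509440 t=1:−1/5806080 t=2:+1/4838400 = 23/522547200; ⇒ 3j(7 3 8; -2 1 1)² = 529/377910, sgn -1
I_A²/I_B² = (3/41990)/(529/377910) = 27/529

27/529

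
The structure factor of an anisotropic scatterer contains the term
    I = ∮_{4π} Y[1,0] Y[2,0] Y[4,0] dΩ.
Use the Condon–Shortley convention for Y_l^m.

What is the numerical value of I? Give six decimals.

l₃=4 ∉ [1,3] — triangle fails ⇒ I = 0

0.000000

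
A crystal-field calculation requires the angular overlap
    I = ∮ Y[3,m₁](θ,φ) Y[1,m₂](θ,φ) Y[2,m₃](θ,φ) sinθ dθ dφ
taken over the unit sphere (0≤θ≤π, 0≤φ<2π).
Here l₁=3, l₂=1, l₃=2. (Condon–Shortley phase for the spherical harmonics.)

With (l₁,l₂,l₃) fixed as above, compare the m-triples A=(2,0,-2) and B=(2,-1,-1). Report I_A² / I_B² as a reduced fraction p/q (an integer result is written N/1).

Shared (l₁,l₂,l₃)=(3,1,2): N and (l;000)² cancel in I_A²/I_B².
A: Δ = 2!·4!·0!/7! = 1/105; Racah Σ t=1..1: t=1:−1/24 = -1/24; ⇒ 3j(3 1 2; 2 0 -2)² = 1/21, sgn -1
B: Δ = 2!·4!·0!/7! = 1/105; Racah Σ t=0..0: t=0:+1/12 = 1/12; ⇒ 3j(3 1 2; 2 -1 -1)² = 2/21, sgn -1
I_A²/I_B² = (1/21)/(2/21) = 1/2

1/2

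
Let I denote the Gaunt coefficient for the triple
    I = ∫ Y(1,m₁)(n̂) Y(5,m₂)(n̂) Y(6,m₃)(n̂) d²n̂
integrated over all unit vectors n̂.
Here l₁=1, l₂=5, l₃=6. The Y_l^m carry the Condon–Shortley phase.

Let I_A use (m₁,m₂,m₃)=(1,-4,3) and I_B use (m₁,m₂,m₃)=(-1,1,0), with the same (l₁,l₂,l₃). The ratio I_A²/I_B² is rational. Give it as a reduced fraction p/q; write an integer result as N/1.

Same 1,5,6: normalisation and zero-m 3j drop out of the ratio.
A: Δ: 0! 2! 10! / 13! → 1/858; sum: t=0:+1/725760 = 1/725760; 3j²(1 5 6; 1 -4 3) = Δ·Π!·Σ² = 1/286  (sign -1)
B: Δ: 0! 2! 10! / 13! → 1/858; sum: t=0:+1/34560 = 1/34560; 3j²(1 5 6; -1 1 0) = Δ·Π!·Σ² = 5/286  (sign +1)
I_A²/I_B² = (1/286)/(5/286) = 1/5

1/5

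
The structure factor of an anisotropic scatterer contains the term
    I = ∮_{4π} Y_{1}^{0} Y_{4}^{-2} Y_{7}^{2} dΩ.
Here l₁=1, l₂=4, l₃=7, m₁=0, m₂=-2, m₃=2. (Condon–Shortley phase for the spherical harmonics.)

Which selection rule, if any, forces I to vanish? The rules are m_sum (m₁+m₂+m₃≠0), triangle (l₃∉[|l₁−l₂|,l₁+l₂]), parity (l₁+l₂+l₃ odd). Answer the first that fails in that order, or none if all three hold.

triangle

Σmᵢ = 0  ✓
l₃∈[|l₁−l₂|,l₁+l₂]=[3,5], have l₃=7  ✗
Σlᵢ = 12 ⇒ even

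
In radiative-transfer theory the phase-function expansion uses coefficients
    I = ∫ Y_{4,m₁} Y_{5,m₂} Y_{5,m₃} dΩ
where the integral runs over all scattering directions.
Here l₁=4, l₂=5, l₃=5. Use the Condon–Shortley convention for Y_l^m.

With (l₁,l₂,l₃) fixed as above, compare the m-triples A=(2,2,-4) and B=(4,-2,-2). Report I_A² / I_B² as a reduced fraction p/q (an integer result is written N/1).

3/7

Same 4,5,5: normalisation and zero-m 3j drop out of the ratio.
A: Δ: 4! 4! 6! / 15! → 1/3153150; sum: t=1:−1/25920 t=2:+1/11520 = 1/20736; 3j²(4 5 5; 2 2 -4) = Δ·Π!·Σ² = 5/429  (sign -1)
B: Δ: 4! 4! 6! / 15! → 1/3153150; sum: t=0:+1/20736 = 1/20736; 3j²(4 5 5; 4 -2 -2) = Δ·Π!·Σ² = 35/1287  (sign -1)
I_A²/I_B² = (5/429)/(35/1287) = 3/7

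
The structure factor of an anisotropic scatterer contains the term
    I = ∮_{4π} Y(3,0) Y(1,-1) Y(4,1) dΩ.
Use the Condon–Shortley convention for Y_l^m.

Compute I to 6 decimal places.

-0.194664

Checks pass: Σm=0; 8 even; l₃=4∈[2,4].
(2·3+1)(2·1+1)(2·4+1) = 189
Δ: 0! 6! 2! / 9! → 1/252
sum: t=0:+1/36 = 1/36
3j²(3 1 4; 0 0 0) = Δ·Π!·Σ² = 4/63  (sign +1)
sum: t=0:+1/72 = 1/72
3j²(3 1 4; 0 -1 1) = Δ·Π!·Σ² = 5/126  (sign -1)
combine: 4πI² = 189·4/63·5/126 = 10/21
take √, sign -1: I = -0.19466390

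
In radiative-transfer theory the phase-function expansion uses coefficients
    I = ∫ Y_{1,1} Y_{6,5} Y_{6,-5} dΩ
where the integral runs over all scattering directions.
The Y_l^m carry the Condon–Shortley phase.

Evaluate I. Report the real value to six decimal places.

0.000000

Σmᵢ = 1 ≠ 0, so the φ-integral vanishes; I = 0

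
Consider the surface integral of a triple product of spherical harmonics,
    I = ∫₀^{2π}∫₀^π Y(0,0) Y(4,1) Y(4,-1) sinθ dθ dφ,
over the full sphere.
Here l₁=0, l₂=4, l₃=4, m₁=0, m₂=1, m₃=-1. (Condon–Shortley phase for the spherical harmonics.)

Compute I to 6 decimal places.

-0.282095

Checks pass: Σm=0; 8 even; l₃=4∈[4,4].
(2·0+1)(2·4+1)(2·4+1) = 81
Δ: 0! 0! 8! / 9! → 1/9
sum: t=0:+1/576 = 1/576
3j²(0 4 4; 0 0 0) = Δ·Π!·Σ² = 1/9  (sign +1)
sum: t=0:+1/720 = 1/720
3j²(0 4 4; 0 1 -1) = Δ·Π!·Σ² = 1/9  (sign -1)
combine: 4πI² = 81·1/9·1/9 = 1/1
take √, sign -1: I = -0.28209479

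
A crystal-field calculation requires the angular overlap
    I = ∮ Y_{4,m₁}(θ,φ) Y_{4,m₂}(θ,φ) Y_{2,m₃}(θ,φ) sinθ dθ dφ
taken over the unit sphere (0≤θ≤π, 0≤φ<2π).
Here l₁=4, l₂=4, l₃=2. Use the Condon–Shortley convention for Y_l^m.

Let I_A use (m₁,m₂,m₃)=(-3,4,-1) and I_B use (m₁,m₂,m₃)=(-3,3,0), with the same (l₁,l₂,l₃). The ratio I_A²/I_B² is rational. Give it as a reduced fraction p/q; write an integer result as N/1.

l's match ⇒ only the (l;m) 3-j factors differ between A and B.
A: triangle coeff Δ(4,4,2) = 1/13860; Σ_t [6,6]: t=6:+1/1440 = 1/1440; (3j)²=7/165 [(4 4 2; -3 4 -1)], sign=-1
B: triangle coeff Δ(4,4,2) = 1/13860; Σ_t [5,6]: t=5:−1/480 t=6:+1/720 = -1/1440; (3j)²=7/1980 [(4 4 2; -3 3 0)], sign=-1
I_A²/I_B² = (7/165)/(7/1980) = 12/1

12/1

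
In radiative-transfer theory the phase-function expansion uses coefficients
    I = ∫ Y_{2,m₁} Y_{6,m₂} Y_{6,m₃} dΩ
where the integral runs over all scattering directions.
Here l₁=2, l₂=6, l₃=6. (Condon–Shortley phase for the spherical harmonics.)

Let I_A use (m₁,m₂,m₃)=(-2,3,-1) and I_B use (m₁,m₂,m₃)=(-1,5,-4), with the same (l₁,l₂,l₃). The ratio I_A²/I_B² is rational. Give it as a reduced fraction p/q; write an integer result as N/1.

Shared (l₁,l₂,l₃)=(2,6,6): N and (l;000)² cancel in I_A²/I_B².
A: Δ = 2!·2!·10!/15! = 1/90090; Racah Σ t=2..2: t=2:+1/120960 = 1/120960; ⇒ 3j(2 6 6; -2 3 -1)² = 24/1001, sgn -1
B: Δ = 2!·2!·10!/15! = 1/90090; Racah Σ t=1..2: t=1:−1/7257600 t=2:+1/725760 = 1/806400; ⇒ 3j(2 6 6; -1 5 -4)² = 27/910, sgn +1
I_A²/I_B² = (24/1001)/(27/910) = 80/99

80/99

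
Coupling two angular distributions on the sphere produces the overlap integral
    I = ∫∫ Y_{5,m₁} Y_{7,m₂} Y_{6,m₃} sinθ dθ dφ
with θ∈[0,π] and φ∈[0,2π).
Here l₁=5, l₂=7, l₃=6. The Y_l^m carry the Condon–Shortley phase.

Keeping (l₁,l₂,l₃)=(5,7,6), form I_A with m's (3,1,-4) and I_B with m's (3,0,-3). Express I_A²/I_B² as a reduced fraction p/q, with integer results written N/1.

845/189

l's match ⇒ only the (l;m) 3-j factors differ between A and B.
A: triangle coeff Δ(5,7,6) = 1/174594420; Σ_t [0,2]: t=0:+1/116121600 t=1:−1/3628800 t=2:+1/1658880 = 13/38707200; (3j)²=39/3553 [(5 7 6; 3 1 -4)], sign=+1
B: triangle coeff Δ(5,7,6) = 1/174594420; Σ_t [0,2]: t=0:+1/14515200 t=1:−1/1036800 t=2:+1/829440 = 1/3225600; (3j)²=567/230945 [(5 7 6; 3 0 -3)], sign=-1
I_A²/I_B² = (39/3553)/(567/230945) = 845/189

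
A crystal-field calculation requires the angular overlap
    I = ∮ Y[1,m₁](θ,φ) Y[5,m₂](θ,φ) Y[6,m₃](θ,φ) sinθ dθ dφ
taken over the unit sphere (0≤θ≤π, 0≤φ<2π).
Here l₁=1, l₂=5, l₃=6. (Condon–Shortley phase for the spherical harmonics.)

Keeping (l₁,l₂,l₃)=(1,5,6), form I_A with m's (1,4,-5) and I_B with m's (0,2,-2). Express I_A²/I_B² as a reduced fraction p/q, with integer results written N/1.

Shared (l₁,l₂,l₃)=(1,5,6): N and (l;000)² cancel in I_A²/I_B².
A: Δ = 0!·2!·10!/13! = 1/858; Racah Σ t=0..0: t=0:+1/725760 = 1/725760; ⇒ 3j(1 5 6; 1 4 -5)² = 5/78, sgn -1
B: Δ = 0!·2!·10!/13! = 1/858; Racah Σ t=0..0: t=0:+1/30240 = 1/30240; ⇒ 3j(1 5 6; 0 2 -2)² = 16/429, sgn +1
I_A²/I_B² = (5/78)/(16/429) = 55/32

55/32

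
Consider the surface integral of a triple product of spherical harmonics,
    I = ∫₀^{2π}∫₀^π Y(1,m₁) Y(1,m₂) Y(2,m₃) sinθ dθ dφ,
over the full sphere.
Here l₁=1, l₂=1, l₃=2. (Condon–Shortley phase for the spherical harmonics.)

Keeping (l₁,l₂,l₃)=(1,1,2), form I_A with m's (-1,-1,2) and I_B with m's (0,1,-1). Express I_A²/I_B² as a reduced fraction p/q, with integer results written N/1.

2/1

Same 1,1,2: normalisation and zero-m 3j drop out of the ratio.
A: Δ: 0! 2! 2! / 5! → 1/30; sum: t=0:+1/4 = 1/4; 3j²(1 1 2; -1 -1 2) = Δ·Π!·Σ² = 1/5  (sign +1)
B: Δ: 0! 2! 2! / 5! → 1/30; sum: t=0:+1/2 = 1/2; 3j²(1 1 2; 0 1 -1) = Δ·Π!·Σ² = 1/10  (sign -1)
I_A²/I_B² = (1/5)/(1/10) = 2/1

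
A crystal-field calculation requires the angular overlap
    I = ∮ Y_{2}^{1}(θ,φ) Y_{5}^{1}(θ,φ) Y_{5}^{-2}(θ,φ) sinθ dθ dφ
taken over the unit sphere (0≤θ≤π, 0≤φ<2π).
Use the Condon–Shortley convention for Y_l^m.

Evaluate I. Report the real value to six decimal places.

Rules hold: Σm=0, L=12 even, 3≤5≤7.
N = 5·11·11 = 605
Δ = 2!·2!·8!/13! = 1/38610
Racah Σ t=0..2: t=0:+1/2880 t=1:−1/576 t=2:+1/2880 = -1/960
⇒ 3j(2 5 5; 0 0 0)² = 10/429, sgn +1
Racah Σ t=0..1: t=0:+1/2880 t=1:−1/1440 = -1/2880
⇒ 3j(2 5 5; 1 1 -2)² = 7/715, sgn +1
4πI² = N·(3j₀)²·(3jₘ)² = 70/507
I = +1·√(0.138067/4π) = 0.10481902

0.104819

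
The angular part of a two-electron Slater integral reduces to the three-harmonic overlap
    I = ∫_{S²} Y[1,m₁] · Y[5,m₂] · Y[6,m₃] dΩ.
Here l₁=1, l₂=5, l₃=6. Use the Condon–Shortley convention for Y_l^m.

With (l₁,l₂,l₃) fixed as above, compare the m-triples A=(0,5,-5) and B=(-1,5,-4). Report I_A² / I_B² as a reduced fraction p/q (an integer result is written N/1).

l's match ⇒ only the (l;m) 3-j factors differ between A and B.
A: triangle coeff Δ(1,5,6) = 1/858; Σ_t [0,0]: t=0:+1/3628800 = 1/3628800; (3j)²=1/78 [(1 5 6; 0 5 -5)], sign=-1
B: triangle coeff Δ(1,5,6) = 1/858; Σ_t [0,0]: t=0:+1/7257600 = 1/7257600; (3j)²=1/858 [(1 5 6; -1 5 -4)], sign=+1
I_A²/I_B² = (1/78)/(1/858) = 11/1

11/1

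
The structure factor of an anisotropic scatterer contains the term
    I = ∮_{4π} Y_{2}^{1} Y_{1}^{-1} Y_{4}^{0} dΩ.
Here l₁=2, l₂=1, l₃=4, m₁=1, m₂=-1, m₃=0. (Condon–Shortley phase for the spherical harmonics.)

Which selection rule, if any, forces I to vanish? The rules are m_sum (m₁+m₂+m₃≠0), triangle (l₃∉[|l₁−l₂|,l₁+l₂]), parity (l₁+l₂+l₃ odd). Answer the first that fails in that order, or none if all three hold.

m₁+m₂+m₃ = 1 − 1 + 0 = 0  ✓
triangle: |2−1|=1 ≤ l₃=4 ≤ 2+1=3  ✗
parity: l₁+l₂+l₃ = 7 is odd

triangle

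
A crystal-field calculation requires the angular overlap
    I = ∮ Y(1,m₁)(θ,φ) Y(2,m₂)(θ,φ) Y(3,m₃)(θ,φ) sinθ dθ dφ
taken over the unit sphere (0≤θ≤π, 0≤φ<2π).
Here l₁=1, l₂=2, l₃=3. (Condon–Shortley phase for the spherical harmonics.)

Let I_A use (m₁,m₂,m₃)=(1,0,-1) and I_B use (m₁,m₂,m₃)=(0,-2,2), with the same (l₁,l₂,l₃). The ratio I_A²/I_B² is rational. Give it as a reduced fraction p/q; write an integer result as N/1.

6/5

l's match ⇒ only the (l;m) 3-j factors differ between A and B.
A: triangle coeff Δ(1,2,3) = 1/105; Σ_t [0,0]: t=0:+1/8 = 1/8; (3j)²=2/35 [(1 2 3; 1 0 -1)], sign=+1
B: triangle coeff Δ(1,2,3) = 1/105; Σ_t [0,0]: t=0:+1/24 = 1/24; (3j)²=1/21 [(1 2 3; 0 -2 2)], sign=-1
I_A²/I_B² = (2/35)/(1/21) = 6/5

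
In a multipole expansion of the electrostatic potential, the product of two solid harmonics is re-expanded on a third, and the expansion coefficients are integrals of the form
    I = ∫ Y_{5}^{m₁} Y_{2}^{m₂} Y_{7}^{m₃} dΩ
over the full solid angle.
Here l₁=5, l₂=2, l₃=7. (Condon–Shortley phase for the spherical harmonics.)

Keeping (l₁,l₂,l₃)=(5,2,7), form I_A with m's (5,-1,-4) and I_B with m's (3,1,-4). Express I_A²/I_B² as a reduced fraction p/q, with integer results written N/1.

Shared (l₁,l₂,l₃)=(5,2,7): N and (l;000)² cancel in I_A²/I_B².
A: Δ = 0!·10!·4!/15! = 1/15015; Racah Σ t=0..0: t=0:+1/21772800 = 1/21772800; ⇒ 3j(5 2 7; 5 -1 -4)² = 1/1365, sgn -1
B: Δ = 0!·10!·4!/15! = 1/15015; Racah Σ t=0..0: t=0:+1/483840 = 1/483840; ⇒ 3j(5 2 7; 3 1 -4)² = 3/91, sgn -1
I_A²/I_B² = (1/1365)/(3/91) = 1/45

1/45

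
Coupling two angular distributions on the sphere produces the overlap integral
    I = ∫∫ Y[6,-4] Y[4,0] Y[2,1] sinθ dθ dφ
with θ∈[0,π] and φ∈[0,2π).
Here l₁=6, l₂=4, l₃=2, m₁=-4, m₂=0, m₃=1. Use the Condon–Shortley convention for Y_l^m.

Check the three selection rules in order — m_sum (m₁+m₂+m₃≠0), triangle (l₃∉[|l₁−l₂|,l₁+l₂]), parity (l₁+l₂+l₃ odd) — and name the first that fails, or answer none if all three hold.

m_sum

m₁+m₂+m₃ = -4 + 0 + 1 = -3  ✗
triangle: |6−4|=2 ≤ l₃=2 ≤ 6+4=10
parity: l₁+l₂+l₃ = 12 is even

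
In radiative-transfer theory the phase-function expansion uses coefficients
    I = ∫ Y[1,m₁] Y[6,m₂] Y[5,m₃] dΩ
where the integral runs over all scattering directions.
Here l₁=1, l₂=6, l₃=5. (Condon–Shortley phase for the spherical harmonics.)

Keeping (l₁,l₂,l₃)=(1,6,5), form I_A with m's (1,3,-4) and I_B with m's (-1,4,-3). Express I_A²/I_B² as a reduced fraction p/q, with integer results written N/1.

1/15

Same 1,6,5: normalisation and zero-m 3j drop out of the ratio.
A: Δ: 2! 0! 10! / 13! → 1/858; sum: t=0:+1/725760 = 1/725760; 3j²(1 6 5; 1 3 -4) = Δ·Π!·Σ² = 1/286  (sign -1)
B: Δ: 2! 0! 10! / 13! → 1/858; sum: t=2:+1/161280 = 1/161280; 3j²(1 6 5; -1 4 -3) = Δ·Π!·Σ² = 15/286  (sign +1)
I_A²/I_B² = (1/286)/(15/286) = 1/15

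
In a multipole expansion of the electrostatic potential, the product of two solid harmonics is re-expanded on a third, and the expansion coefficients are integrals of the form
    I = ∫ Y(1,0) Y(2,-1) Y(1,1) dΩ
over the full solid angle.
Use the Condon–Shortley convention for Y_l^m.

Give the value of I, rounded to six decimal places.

-0.218510

Checks pass: Σm=0; 4 even; l₃=1∈[1,3].
(2·1+1)(2·2+1)(2·1+1) = 45
Δ: 2! 0! 2! / 5! → 1/30
sum: t=1:−1/1 = -1/1
3j²(1 2 1; 0 0 0) = Δ·Π!·Σ² = 2/15  (sign +1)
sum: t=1:−1/2 = -1/2
3j²(1 2 1; 0 -1 1) = Δ·Π!·Σ² = 1/10  (sign -1)
combine: 4πI² = 45·2/15·1/10 = 3/5
take √, sign -1: I = -0.21850969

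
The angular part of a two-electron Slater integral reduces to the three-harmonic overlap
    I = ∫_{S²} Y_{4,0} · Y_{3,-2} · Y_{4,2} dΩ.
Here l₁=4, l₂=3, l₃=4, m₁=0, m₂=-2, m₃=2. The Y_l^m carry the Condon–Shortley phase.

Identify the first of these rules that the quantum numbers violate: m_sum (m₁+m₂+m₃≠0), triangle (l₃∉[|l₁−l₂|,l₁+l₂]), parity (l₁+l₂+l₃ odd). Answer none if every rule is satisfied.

parity

Σmᵢ = 0  ✓
l₃∈[|l₁−l₂|,l₁+l₂]=[1,7], have l₃=4  ✓
Σlᵢ = 11 ⇒ odd  ✗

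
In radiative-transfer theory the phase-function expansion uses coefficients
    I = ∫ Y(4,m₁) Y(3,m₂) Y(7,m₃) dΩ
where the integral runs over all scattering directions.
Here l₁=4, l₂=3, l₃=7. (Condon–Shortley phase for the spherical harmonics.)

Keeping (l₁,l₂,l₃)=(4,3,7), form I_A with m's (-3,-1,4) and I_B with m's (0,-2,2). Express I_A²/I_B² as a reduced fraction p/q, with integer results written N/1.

Shared (l₁,l₂,l₃)=(4,3,7): N and (l;000)² cancel in I_A²/I_B².
A: Δ = 0!·8!·6!/15! = 1/45045; Racah Σ t=0..0: t=0:+1/241920 = 1/241920; ⇒ 3j(4 3 7; -3 -1 4)² = 2/91, sgn -1
B: Δ = 0!·8!·6!/15! = 1/45045; Racah Σ t=0..0: t=0:+1/69120 = 1/69120; ⇒ 3j(4 3 7; 0 -2 2)² = 2/143, sgn -1
I_A²/I_B² = (2/91)/(2/143) = 11/7

11/7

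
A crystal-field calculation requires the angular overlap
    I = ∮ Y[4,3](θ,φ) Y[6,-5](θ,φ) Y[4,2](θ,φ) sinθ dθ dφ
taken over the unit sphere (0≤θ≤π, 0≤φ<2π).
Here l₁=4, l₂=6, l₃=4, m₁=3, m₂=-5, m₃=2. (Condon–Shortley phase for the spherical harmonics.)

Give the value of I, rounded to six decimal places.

m-sum 0 ✓  L=14 even ✓  2≤4≤10 ✓
Π(2lᵢ+1) = 9×13×9 = 1053
triangle coeff Δ(4,6,4) = 1/1261260
Σ_t [2,4]: t=2:+1/4608 t=3:−1/1296 t=4:+1/4608 = -7/20736
(3j)²=20/1287 [(4 6 4; 0 0 0)], sign=-1
Σ_t [0,1]: t=0:+1/86400 t=1:−1/172800 = 1/172800
(3j)²=1/130 [(4 6 4; 3 -5 2)], sign=+1
⇒ 4πI² = 18/143
I = (-1)√(18/143/(4π)) = -0.10008369

-0.100084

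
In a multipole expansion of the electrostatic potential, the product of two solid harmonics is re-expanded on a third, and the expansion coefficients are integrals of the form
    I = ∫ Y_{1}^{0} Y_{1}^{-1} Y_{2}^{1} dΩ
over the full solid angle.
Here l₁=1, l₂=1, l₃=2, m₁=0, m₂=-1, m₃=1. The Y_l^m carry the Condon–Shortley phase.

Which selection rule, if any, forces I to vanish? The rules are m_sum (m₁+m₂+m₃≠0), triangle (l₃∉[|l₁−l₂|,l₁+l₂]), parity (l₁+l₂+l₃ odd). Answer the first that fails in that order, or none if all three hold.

none

m₁+m₂+m₃ = 0 − 1 + 1 = 0  ✓
triangle: |1−1|=0 ≤ l₃=2 ≤ 1+1=2  ✓
parity: l₁+l₂+l₃ = 4 is even  ✓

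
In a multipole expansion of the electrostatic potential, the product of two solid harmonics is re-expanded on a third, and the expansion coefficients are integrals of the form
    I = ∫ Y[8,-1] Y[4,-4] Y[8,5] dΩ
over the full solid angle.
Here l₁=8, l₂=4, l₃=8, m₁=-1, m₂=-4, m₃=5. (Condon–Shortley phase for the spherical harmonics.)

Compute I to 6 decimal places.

-0.129565

m-sum 0 ✓  L=20 even ✓  4≤8≤12 ✓
Π(2lᵢ+1) = 17×9×17 = 2601
triangle coeff Δ(8,4,8) = 1/185175900
Σ_t [0,4]: t=0:+1/557383680 t=1:−1/21772800 t=2:+1/8294400 t=3:−1/21772800 t=4:+1/557383680 = 1/30965760
(3j)²=36/4199 [(8 4 8; 0 0 0)], sign=+1
Σ_t [0,0]: t=0:+1/1254113280 = 1/1254113280
(3j)²=55/5814 [(8 4 8; -1 -4 5)], sign=-1
⇒ 4πI² = 990/4693
I = (-1)√(990/4693/(4π)) = -0.12956491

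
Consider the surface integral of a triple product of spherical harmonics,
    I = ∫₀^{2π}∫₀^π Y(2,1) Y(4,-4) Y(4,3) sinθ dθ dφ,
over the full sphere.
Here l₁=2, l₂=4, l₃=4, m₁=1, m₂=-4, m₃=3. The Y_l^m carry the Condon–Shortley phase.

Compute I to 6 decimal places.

Rules hold: Σm=0, L=10 even, 2≤4≤6.
N = 5·9·9 = 405
Δ = 2!·2!·6!/11! = 1/13860
Racah Σ t=0..2: t=0:+1/192 t=1:−1/36 t=2:+1/192 = -5/288
⇒ 3j(2 4 4; 0 0 0)² = 20/693, sgn -1
Racah Σ t=0..0: t=0:+1/1440 = 1/1440
⇒ 3j(2 4 4; 1 -4 3)² = 7/165, sgn -1
4πI² = N·(3j₀)²·(3jₘ)² = 60/121
I = +1·√(0.495868/4π) = 0.19864517

0.198645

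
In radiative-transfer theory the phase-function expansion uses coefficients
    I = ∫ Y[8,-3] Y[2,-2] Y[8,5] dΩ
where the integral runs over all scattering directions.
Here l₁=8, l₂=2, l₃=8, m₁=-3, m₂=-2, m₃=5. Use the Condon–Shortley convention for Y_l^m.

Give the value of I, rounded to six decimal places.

0.151411

Rules hold: Σm=0, L=18 even, 6≤8≤10.
N = 17·5·17 = 1445
Δ = 2!·14!·2!/19! = 1/348840
Racah Σ t=0..2: t=0:+1/116121600 t=1:−1/25401600 t=2:+1/116121600 = -1/45158400
⇒ 3j(8 2 8; 0 0 0)² = 24/1615, sgn -1
Racah Σ t=0..0: t=0:+1/958003200 = 1/958003200
⇒ 3j(8 2 8; -3 -2 5)² = 13/969, sgn -1
4πI² = N·(3j₀)²·(3jₘ)² = 104/361
I = +1·√(0.288089/4π) = 0.15141125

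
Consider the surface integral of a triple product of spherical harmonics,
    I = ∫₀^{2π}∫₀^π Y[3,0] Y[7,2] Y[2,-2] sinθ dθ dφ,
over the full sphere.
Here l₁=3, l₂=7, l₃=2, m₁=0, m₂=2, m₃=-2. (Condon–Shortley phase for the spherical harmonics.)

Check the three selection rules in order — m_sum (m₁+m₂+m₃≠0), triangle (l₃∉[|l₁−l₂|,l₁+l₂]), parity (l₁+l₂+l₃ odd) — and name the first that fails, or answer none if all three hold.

Σmᵢ = 0  ✓
l₃∈[|l₁−l₂|,l₁+l₂]=[4,10], have l₃=2  ✗
Σlᵢ = 12 ⇒ even

triangle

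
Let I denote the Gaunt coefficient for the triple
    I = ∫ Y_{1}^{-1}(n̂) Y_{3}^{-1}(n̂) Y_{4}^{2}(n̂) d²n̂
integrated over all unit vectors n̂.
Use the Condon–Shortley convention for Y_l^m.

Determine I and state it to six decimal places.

Rules hold: Σm=0, L=8 even, 2≤4≤4.
N = 3·7·9 = 189
Δ = 0!·2!·6!/9! = 1/252
Racah Σ t=0..0: t=0:+1/36 = 1/36
⇒ 3j(1 3 4; 0 0 0)² = 4/63, sgn +1
Racah Σ t=0..0: t=0:+1/96 = 1/96
⇒ 3j(1 3 4; -1 -1 2)² = 5/84, sgn +1
4πI² = N·(3j₀)²·(3jₘ)² = 5/7
I = +1·√(0.714286/4π) = 0.23841361

0.238414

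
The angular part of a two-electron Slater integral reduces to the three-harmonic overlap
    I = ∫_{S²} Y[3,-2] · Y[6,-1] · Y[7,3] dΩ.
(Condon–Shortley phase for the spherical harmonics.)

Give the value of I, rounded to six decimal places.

0.023482

Checks pass: Σm=0; 16 even; l₃=7∈[3,9].
(2·3+1)(2·6+1)(2·7+1) = 1365
Δ: 2! 4! 10! / 17! → 1/2042040
sum: t=0:+1/207360 t=1:−1/57600 t=2:+1/207360 = -1/129600
3j²(3 6 7; 0 0 0) = Δ·Π!·Σ² = 168/12155  (sign +1)
sum: t=1:−1/414720 t=2:+1/362880 = 1/2903040
3j²(3 6 7; -2 -1 3) = Δ·Π!·Σ² = 25/68068  (sign +1)
combine: 4πI² = 1365·168/12155·25/68068 = 3150/454597
take √, sign +1: I = 0.02348211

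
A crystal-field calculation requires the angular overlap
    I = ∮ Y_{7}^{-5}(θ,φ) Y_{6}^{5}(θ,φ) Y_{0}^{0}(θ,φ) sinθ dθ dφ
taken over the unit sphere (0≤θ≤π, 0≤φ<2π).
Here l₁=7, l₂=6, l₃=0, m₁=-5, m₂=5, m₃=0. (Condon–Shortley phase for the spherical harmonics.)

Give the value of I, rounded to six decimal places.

|7−6|≤0≤7+6 violated ⇒ I = 0

0.000000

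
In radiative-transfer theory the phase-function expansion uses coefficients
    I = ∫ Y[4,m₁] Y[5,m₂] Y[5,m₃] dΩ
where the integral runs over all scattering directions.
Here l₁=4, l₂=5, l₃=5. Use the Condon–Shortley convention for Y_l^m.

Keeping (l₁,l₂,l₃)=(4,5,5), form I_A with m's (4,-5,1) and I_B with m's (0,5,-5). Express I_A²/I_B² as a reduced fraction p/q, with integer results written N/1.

1/3

Shared (l₁,l₂,l₃)=(4,5,5): N and (l;000)² cancel in I_A²/I_B².
A: Δ = 4!·4!·6!/15! = 1/3153150; Racah Σ t=0..0: t=0:+1/414720 = 1/414720; ⇒ 3j(4 5 5; 4 -5 1)² = 2/429, sgn +1
B: Δ = 4!·4!·6!/15! = 1/3153150; Racah Σ t=4..4: t=4:+1/414720 = 1/414720; ⇒ 3j(4 5 5; 0 5 -5)² = 2/143, sgn +1
I_A²/I_B² = (2/429)/(2/143) = 1/3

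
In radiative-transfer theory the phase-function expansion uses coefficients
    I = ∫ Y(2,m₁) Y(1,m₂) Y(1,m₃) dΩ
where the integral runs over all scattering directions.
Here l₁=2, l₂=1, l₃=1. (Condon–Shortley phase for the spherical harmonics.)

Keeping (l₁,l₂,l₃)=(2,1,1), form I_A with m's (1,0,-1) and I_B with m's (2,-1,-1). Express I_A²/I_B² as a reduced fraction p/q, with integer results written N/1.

1/2

Shared (l₁,l₂,l₃)=(2,1,1): N and (l;000)² cancel in I_A²/I_B².
A: Δ = 2!·2!·0!/5! = 1/30; Racah Σ t=1..1: t=1:−1/2 = -1/2; ⇒ 3j(2 1 1; 1 0 -1)² = 1/10, sgn -1
B: Δ = 2!·2!·0!/5! = 1/30; Racah Σ t=0..0: t=0:+1/4 = 1/4; ⇒ 3j(2 1 1; 2 -1 -1)² = 1/5, sgn +1
I_A²/I_B² = (1/10)/(1/5) = 1/2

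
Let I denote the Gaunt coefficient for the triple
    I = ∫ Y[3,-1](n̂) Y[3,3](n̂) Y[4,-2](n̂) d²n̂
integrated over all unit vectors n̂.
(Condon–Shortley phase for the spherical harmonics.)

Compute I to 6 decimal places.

Checks pass: Σm=0; 10 even; l₃=4∈[0,6].
(2·3+1)(2·3+1)(2·4+1) = 441
Δ: 2! 4! 4! / 11! → 1/34650
sum: t=0:+1/72 t=1:−1/16 t=2:+1/72 = -5/144
3j²(3 3 4; 0 0 0) = Δ·Π!·Σ² = 2/77  (sign -1)
sum: t=2:+1/192 = 1/192
3j²(3 3 4; -1 3 -2) = Δ·Π!·Σ² = 3/77  (sign +1)
combine: 4πI² = 441·2/77·3/77 = 54/121
take √, sign -1: I = -0.18845135

-0.188451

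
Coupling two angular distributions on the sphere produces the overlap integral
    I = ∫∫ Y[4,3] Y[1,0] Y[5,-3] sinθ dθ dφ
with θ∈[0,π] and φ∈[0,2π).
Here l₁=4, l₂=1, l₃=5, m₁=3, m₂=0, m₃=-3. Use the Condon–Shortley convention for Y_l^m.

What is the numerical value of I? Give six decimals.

m-sum 0 ✓  L=10 even ✓  3≤5≤5 ✓
Π(2lᵢ+1) = 9×3×11 = 297
triangle coeff Δ(4,1,5) = 1/495
Σ_t [0,0]: t=0:+1/576 = 1/576
(3j)²=5/99 [(4 1 5; 0 0 0)], sign=-1
Σ_t [0,0]: t=0:+1/5040 = 1/5040
(3j)²=16/495 [(4 1 5; 3 0 -3)], sign=+1
⇒ 4πI² = 16/33
I = (-1)√(16/33/(4π)) = -0.19642560

-0.196426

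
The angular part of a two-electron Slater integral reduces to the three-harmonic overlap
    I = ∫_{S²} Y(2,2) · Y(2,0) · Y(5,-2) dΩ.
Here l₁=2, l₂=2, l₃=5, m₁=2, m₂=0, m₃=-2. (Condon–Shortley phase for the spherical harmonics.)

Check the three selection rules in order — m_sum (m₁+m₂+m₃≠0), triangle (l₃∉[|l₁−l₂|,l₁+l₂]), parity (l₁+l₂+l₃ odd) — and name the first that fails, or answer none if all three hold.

Σmᵢ = 0  ✓
l₃∈[|l₁−l₂|,l₁+l₂]=[0,4], have l₃=5  ✗
Σlᵢ = 9 ⇒ odd

triangle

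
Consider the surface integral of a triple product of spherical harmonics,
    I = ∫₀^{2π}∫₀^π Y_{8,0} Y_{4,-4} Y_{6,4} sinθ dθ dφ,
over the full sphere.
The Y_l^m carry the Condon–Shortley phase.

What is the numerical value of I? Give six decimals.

Checks pass: Σm=0; 18 even; l₃=6∈[4,12].
(2·8+1)(2·4+1)(2·6+1) = 1989
Δ: 6! 10! 2! / 19! → 1/23279256
sum: t=2:+1/1658880 t=3:−1/518400 t=4:+1/1658880 = -1/1382400
3j²(8 4 6; 0 0 0) = Δ·Π!·Σ² = 504/46189  (sign -1)
sum: t=0:+1/116121600 = 1/116121600
3j²(8 4 6; 0 -4 4) = Δ·Π!·Σ² = 70/46189  (sign +1)
combine: 4πI² = 1989·504/46189·70/46189 = 317520/9653501
take √, sign -1: I = -0.05116090

-0.051161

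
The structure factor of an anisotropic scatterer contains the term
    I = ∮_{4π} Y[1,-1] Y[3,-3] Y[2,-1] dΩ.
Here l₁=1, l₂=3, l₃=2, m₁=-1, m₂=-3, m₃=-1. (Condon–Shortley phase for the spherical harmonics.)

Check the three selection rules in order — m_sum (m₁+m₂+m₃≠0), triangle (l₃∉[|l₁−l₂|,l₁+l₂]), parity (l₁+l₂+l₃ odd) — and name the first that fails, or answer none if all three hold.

azimuthal sum: -1 − 3 − 1 = -5  ✗
2 ≤ 2 ≤ 4 (triangle on l)
L = 1 + 3 + 2 = 6 (even)

m_sum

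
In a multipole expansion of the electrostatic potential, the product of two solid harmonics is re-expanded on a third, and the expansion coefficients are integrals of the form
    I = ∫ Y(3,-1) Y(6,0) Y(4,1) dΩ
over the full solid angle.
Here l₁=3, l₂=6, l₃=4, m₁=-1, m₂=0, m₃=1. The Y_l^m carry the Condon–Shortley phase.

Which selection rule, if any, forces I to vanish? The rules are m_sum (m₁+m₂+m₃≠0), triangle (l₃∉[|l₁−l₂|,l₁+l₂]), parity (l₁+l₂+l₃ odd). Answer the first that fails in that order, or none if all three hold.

azimuthal sum: -1 + 0 + 1 = 0  ✓
3 ≤ 4 ≤ 9 (triangle on l)  ✓
L = 3 + 6 + 4 = 13 (odd)  ✗

parity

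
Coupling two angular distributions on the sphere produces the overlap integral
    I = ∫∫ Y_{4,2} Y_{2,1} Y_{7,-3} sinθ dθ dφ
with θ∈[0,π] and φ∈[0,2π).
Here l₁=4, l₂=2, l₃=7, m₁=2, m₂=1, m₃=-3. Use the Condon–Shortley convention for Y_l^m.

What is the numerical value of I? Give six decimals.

0.000000

|4−2|≤7≤4+2 violated ⇒ I = 0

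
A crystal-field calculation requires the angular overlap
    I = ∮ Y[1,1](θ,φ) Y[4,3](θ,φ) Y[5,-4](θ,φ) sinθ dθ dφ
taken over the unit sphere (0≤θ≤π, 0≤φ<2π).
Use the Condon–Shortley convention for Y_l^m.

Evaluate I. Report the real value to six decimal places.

0.294638

m-sum 0 ✓  L=10 even ✓  3≤5≤5 ✓
Π(2lᵢ+1) = 3×9×11 = 297
triangle coeff Δ(1,4,5) = 1/495
Σ_t [0,0]: t=0:+1/576 = 1/576
(3j)²=5/99 [(1 4 5; 0 0 0)], sign=-1
Σ_t [0,0]: t=0:+1/10080 = 1/10080
(3j)²=4/55 [(1 4 5; 1 3 -4)], sign=-1
⇒ 4πI² = 12/11
I = (+1)√(12/11/(4π)) = 0.29463840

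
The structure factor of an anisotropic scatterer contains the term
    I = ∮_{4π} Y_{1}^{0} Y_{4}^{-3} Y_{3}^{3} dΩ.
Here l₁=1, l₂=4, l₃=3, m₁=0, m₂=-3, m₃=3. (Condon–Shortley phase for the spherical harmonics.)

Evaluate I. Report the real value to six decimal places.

Checks pass: Σm=0; 8 even; l₃=3∈[3,5].
(2·1+1)(2·4+1)(2·3+1) = 189
Δ: 2! 0! 6! / 9! → 1/252
sum: t=1:−1/36 = -1/36
3j²(1 4 3; 0 0 0) = Δ·Π!·Σ² = 4/63  (sign +1)
sum: t=1:−1/720 = -1/720
3j²(1 4 3; 0 -3 3) = Δ·Π!·Σ² = 1/36  (sign -1)
combine: 4πI² = 189·4/63·1/36 = 1/3
take √, sign -1: I = -0.16286750

-0.162868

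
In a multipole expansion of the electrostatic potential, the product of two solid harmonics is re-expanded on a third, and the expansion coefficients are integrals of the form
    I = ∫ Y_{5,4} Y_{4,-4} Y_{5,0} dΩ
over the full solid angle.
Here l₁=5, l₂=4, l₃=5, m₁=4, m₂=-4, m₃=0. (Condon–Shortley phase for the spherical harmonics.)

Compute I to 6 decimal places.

0.130198

m-sum 0 ✓  L=14 even ✓  1≤5≤9 ✓
Π(2lᵢ+1) = 11×9×11 = 1089
triangle coeff Δ(5,4,5) = 1/3153150
Σ_t [0,4]: t=0:+1/69120 t=1:−1/1728 t=2:+1/576 t=3:−1/1728 t=4:+1/69120 = 7/11520
(3j)²=2/143 [(5 4 5; 0 0 0)], sign=-1
Σ_t [0,0]: t=0:+1/69120 = 1/69120
(3j)²=2/143 [(5 4 5; 4 -4 0)], sign=-1
⇒ 4πI² = 36/169
I = (+1)√(36/169/(4π)) = 0.13019760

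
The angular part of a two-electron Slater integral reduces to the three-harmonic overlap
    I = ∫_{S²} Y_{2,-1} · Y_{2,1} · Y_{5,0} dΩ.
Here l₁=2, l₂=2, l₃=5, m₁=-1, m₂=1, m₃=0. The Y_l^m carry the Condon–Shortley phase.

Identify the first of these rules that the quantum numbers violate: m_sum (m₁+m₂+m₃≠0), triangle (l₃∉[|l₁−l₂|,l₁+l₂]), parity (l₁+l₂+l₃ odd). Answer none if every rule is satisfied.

Σmᵢ = 0  ✓
l₃∈[|l₁−l₂|,l₁+l₂]=[0,4], have l₃=5  ✗
Σlᵢ = 9 ⇒ odd

triangle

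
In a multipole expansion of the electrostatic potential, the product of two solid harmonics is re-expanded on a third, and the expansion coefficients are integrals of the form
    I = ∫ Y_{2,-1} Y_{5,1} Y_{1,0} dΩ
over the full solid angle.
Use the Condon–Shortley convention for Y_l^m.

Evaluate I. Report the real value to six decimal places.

0.000000

|2−5|≤1≤2+5 violated ⇒ I = 0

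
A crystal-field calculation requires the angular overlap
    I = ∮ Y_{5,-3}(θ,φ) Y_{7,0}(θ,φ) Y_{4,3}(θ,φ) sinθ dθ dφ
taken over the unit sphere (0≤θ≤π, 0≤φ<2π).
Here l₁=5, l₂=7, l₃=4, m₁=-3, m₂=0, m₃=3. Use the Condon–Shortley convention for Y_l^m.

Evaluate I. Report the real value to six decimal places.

-0.132164

Checks pass: Σm=0; 16 even; l₃=4∈[2,12].
(2·5+1)(2·7+1)(2·4+1) = 1485
Δ: 8! 2! 6! / 17! → 1/6126120
sum: t=3:−1/69120 t=4:+1/20736 t=5:−1/69120 = 1/51840
3j²(5 7 4; 0 0 0) = Δ·Π!·Σ² = 280/21879  (sign +1)
sum: t=6:+1/345600 t=7:−1/3628800 = 19/7257600
3j²(5 7 4; -3 0 3) = Δ·Π!·Σ² = 2527/218790  (sign -1)
combine: 4πI² = 1485·280/21879·2527/218790 = 353780/1611753
take √, sign -1: I = -0.13216378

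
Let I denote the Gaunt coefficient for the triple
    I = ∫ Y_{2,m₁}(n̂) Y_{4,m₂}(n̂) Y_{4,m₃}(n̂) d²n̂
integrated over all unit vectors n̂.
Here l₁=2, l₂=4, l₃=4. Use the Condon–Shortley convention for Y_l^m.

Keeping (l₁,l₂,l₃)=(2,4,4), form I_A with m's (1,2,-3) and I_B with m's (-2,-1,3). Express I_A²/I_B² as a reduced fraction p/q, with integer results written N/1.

25/18

Shared (l₁,l₂,l₃)=(2,4,4): N and (l;000)² cancel in I_A²/I_B².
A: Δ = 2!·2!·6!/11! = 1/13860; Racah Σ t=0..1: t=0:+1/1440 t=1:−1/240 = -1/288; ⇒ 3j(2 4 4; 1 2 -3)² = 5/132, sgn +1
B: Δ = 2!·2!·6!/11! = 1/13860; Racah Σ t=2..2: t=2:+1/480 = 1/480; ⇒ 3j(2 4 4; -2 -1 3)² = 3/110, sgn -1
I_A²/I_B² = (5/132)/(3/110) = 25/18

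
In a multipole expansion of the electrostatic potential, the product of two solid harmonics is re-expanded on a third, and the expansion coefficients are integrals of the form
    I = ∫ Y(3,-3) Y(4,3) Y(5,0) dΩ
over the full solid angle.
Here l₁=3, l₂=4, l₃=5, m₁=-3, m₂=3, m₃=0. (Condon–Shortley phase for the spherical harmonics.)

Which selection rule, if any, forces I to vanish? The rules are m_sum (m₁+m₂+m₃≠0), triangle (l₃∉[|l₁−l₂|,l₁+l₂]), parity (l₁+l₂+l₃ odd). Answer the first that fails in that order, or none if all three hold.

m₁+m₂+m₃ = -3 + 3 + 0 = 0  ✓
triangle: |3−4|=1 ≤ l₃=5 ≤ 3+4=7  ✓
parity: l₁+l₂+l₃ = 12 is even  ✓

none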